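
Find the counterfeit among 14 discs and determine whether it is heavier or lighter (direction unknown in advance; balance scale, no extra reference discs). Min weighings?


Let n = 14. 28 possibilities (n discs × lighter/heavier); each weighing has 3 outcomes.
Bound for k weighings: say the first weighing puts j discs on each pan. If it tips, the 2j weighed discs remain suspects (each with a known direction) and k-1 weighings give 3^(k-1) outcomes; 3^(k-1) is odd, so 2j ≤ 3^(k-1) - 1. If it balances, the n - 2j unweighed discs remain with direction unknown: 2(n - 2j) ≤ 3^(k-1) - 1 by the same parity argument. Adding, n ≤ (3^(k-1) - 1) + (3^(k-1) - 1)/2 = (3^k - 3)/2, and the classical three-group strategy achieves this (3 discs in 2 weighings, 12 in 3, 39 in 4, 120 in 5).
So we need the smallest k with (3^k - 3)/2 ≥ 14.
k = 3: (3^3 - 3)/2 = 12 < 14 ✗
k = 4: (3^4 - 3)/2 = 39 ≥ 14 ✓

4


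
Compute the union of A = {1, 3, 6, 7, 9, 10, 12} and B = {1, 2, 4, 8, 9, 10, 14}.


A = {1, 3, 6, 7, 9, 10, 12}
B = {1, 2, 4, 8, 9, 10, 14}
Operation: union
All elements combined: 1, 2, 3, 4, 6, 7, 8, 9, 10, 12, 14

{1, 2, 3, 4, 6, 7, 8, 9, 10, 12, 14}


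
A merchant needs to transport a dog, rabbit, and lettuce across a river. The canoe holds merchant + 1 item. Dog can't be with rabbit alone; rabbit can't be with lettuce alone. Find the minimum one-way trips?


1. merchant+rabbit → 2. merchant ← 3. merchant+dog → 4. merchant+rabbit ← 5. merchant+lettuce → 6. merchant ← 7. merchant+rabbit →
Minimum trips = 7

7


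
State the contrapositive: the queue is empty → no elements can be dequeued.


Original: If the queue is empty, then no elements can be dequeued
Contrapositive: If ¬Q, then ¬P
Negate Q: not (no elements can be dequeued)
Negate P: not (the queue is empty)

If not (no elements can be dequeued), then not (the queue is empty).


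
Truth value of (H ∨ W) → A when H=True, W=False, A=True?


H = True, W = False, A = True
Expression: (H ∨ W) → A
Step 1: H ∨ W = True OR False = True
Step 2: (True) → A = True → True (false only if antecedent True and consequent False) = True

True


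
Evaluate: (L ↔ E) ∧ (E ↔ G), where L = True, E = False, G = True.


L = True, E = False, G = True
Step 1: L ↔ E is true when L and E have the same value. Result: False
Step 2: E ↔ G is true when E and G have the same value. Result: False
Step 3: False ∧ False = False

False


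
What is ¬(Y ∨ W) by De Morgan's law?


De Morgan's law: ¬(P ∨ Q) ≡ ¬P ∧ ¬Q
¬(Y ∨ W) = ¬Y ∧ ¬W

¬Y ∧ ¬W


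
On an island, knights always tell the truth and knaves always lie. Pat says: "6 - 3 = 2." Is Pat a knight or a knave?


Statement: "6 - 3 = 2."
Actual: 6 - 3 = 3
Claimed: 2
Statement is FALSE → Pat lies → Knave

Knave


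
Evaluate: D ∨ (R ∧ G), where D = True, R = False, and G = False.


D = True, R = False, G = False
Step 1: R ∧ G = False AND False = False
Step 2: D ∨ False = True OR False = True
AND evaluated first (higher precedence); then OR applied.

True


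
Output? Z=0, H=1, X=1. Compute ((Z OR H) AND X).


Z OR H = 0|1 = 1
1 AND 1 = 1

1


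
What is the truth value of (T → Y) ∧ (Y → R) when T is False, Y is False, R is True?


T = False, Y = False, R = True
Step 1: T → Y is false only when T=True and Y=False. Result: True
Step 2: Y → R is false only when Y=True and R=False. Result: True
Step 3: True ∧ True = True

True


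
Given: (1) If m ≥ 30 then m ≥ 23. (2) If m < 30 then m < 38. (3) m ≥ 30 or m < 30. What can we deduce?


Constructive dilemma: (P → Q) ∧ (R → S), P ∨ R ⊢ Q ∨ S
Premise 1: m ≥ 30 → m ≥ 23
Premise 2: m < 30 → m < 38
Premise 3: m ≥ 30 ∨ m < 30
Case 1: Assuming m ≥ 30, then by Premise 1, m ≥ 23.
Case 2: Assuming m < 30, then by Premise 2, m < 38.
Since one of m ≥ 30 or m < 30 must hold, we get m ≥ 23 or m < 38.

m ≥ 23 or m < 38.


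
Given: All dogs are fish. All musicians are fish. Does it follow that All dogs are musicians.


Premise 1: All dogs are fish.
Premise 2: All musicians are fish.
Conclusion: All dogs are musicians.
Fallacy: undistributed middle. fish is predicate in both.
Counterexample: dogs and musicians could be disjoint subsets of fish.

Invalid


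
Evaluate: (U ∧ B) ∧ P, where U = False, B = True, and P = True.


U = False, B = True, P = True
Step 1: U ∧ B = False AND True = False
Step 2: False ∧ P = False AND True = False
AND is true only when ALL operands are true.

False


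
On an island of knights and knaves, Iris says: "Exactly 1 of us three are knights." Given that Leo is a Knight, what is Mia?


Iris claims exactly 1 knights among Iris, Leo, Mia.
Given: Leo is a Knight.

Case 1: Iris is a Knight (tells truth)
  Then exactly 1 of the three are knights.
  Counting Iris, Leo: 2 knight(s) so far. Need -1 more → impossible.
Case 2: Iris is a Knave (lies)
  Then the count is NOT 1.
  If Mia = Knave, count = 1 = 1 → claim would be true, contradicts lie.
  If Mia = Knight, count = 2 ≠ 1 → lie confirmed ✓

Mia is a Knight.

Knight


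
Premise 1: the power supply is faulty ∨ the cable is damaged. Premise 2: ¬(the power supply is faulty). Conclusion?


Disjunctive syllogism: P ∨ Q, ¬P ⊢ Q
Disjunction: the power supply is faulty ∨ the cable is damaged
We know it is not the case that the power supply is faulty.
By disjunctive syllogism, the other disjunct must be true.

The cable is damaged


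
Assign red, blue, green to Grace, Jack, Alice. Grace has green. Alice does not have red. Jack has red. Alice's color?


From clues:
  Grace → green
  Jack → red
By elimination, Alice gets the remaining.

blue


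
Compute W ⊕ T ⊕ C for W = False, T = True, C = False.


W = False, T = True, C = False
Step 1: W ⊕ T = False XOR True = True
Step 2: True ⊕ C = True XOR False = True
XOR is true when an odd number of operands are true.

True


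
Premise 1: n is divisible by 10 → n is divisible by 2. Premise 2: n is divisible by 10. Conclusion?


Modus ponens: P → Q, P ⊢ Q
P: n is divisible by 10
Q: n is divisible by 2
We have P → Q and P is true.
By modus ponens, Q must be true.

n is divisible by 2


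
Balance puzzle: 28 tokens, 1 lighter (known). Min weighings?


Each weighing has 3 outcomes (left heavy / balance / right heavy), so k weighings distinguish at most 3^k cases; splitting into three near-equal groups achieves this.
Need 3^k ≥ 28: 3^3 = 27 < 28 ≤ 3^4 = 81
k = ⌈log₃(28)⌉ = 4

4


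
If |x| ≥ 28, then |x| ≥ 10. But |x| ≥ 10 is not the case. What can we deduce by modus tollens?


Modus tollens: P → Q, ¬Q ⊢ ¬P
P: |x| ≥ 28
Q: |x| ≥ 10
We have P → Q and Q is false.
By modus tollens, P must be false.

It is not the case that |x| ≥ 28


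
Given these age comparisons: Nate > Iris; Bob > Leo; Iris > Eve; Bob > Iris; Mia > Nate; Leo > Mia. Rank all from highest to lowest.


Constraints: Nate > Iris; Bob > Leo; Iris > Eve; Bob > Iris; Mia > Nate; Leo > Mia
Method: at each step, the next-highest is the one remaining person who never appears on the smaller side of a constraint between remaining people.
  Step 1: remaining {Mia, Iris, Eve, Leo, Bob, Nate}; on the smaller side: {Mia, Iris, Eve, Leo, Nate} → Bob is next (Bob > Leo; Bob > Iris).
  Step 2: remaining {Mia, Iris, Eve, Leo, Nate}; on the smaller side: {Mia, Iris, Eve, Nate} → Leo is next (Leo > Mia).
  Step 3: remaining {Mia, Iris, Eve, Nate}; on the smaller side: {Iris, Eve, Nate} → Mia is next (Mia > Nate).
  Step 4: remaining {Iris, Eve, Nate}; on the smaller side: {Iris, Eve} → Nate is next (Nate > Iris).
  Step 5: remaining {Iris, Eve}; on the smaller side: {Eve} → Iris is next (Iris > Eve).
  Step 6: only Eve remains → lowest.
Final ranking (highest to lowest):

Bob > Leo > Mia > Nate > Iris > Eve


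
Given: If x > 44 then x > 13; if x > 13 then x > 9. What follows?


Hypothetical syllogism: P → Q, Q → R ⊢ P → R
Premise 1: x > 44 → x > 13
Premise 2: x > 13 → x > 9
Chain the implications: the middle term (x > 13) links the two.
Conclusion: If x > 44, then x > 9.

If x > 44, then x > 9.


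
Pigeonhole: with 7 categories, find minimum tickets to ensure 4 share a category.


Pigeonhole: to guarantee k in one of n categories, need (k-1)×n + 1.
k = 4, n = 7
Minimum = (4-1) × 7 + 1 = 3 × 7 + 1

22


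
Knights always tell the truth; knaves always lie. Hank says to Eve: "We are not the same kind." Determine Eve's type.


Hank says: "We are not the same kind."
Case 1: Hank is a Knight (truth-teller)
  Statement is true → they ARE different → Eve is a Knave
Case 2: Hank is a Knave (liar)
  Statement is false → they are NOT different → Eve is a Knave
In both cases, Eve is a Knave.

Knave


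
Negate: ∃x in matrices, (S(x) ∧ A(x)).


Original: ∃x (S(x) ∧ A(x))
Rule: ¬∀→∃, ¬∃→∀, negate predicate.
Negation: ∀x (¬S(x) ∨ ¬A(x))

∀x (¬S(x) ∨ ¬A(x))


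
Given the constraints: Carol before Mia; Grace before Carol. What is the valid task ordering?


Constraints: Carol before Mia; Grace before Carol
Method: repeatedly schedule the remaining task that has no remaining task required before it.
  Step 1: remaining {Mia, Grace, Carol}; every task except Grace still has a predecessor pending → schedule Grace.
  Step 2: remaining {Mia, Carol}; every task except Carol still has a predecessor pending → schedule Carol.
  Step 3: only Mia remains → schedule Mia.
Resulting order:

Grace → Carol → Mia


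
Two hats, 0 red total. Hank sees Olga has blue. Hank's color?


Total red = 0, Olga = blue
Red accounted for: 0
Remaining for Hank: 0
Hank's hat is blue.

blue


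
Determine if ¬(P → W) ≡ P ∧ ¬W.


Expression 1: ¬(P → W)
Expression 2: P ∧ ¬W
Truth table (P W | Expr1 Expr2):
  T T |   F     F
  T F |   T     T
  F T |   F     F
  F F |   F     F
All 4 rows agree, so the expressions are logically equivalent.

Yes


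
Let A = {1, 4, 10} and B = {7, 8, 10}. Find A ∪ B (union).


A = {1, 4, 10}
B = {7, 8, 10}
Operation: union
All elements combined: 1, 4, 7, 8, 10

{1, 4, 7, 8, 10}


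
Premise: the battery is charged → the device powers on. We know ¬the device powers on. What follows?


Modus tollens: P → Q, ¬Q ⊢ ¬P
P: the battery is charged
Q: the device powers on
We have P → Q and Q is false.
By modus tollens, P must be false.

It is not the case that the battery is charged


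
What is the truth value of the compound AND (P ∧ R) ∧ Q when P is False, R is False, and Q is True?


P = False, R = False, Q = True
Step 1: P ∧ R = False AND False = False
Step 2: False ∧ Q = False AND True = False
AND is true only when ALL operands are true.

False


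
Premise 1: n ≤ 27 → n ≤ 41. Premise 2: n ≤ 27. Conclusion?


Modus ponens: P → Q, P ⊢ Q
P: n ≤ 27
Q: n ≤ 41
We have P → Q and P is true.
By modus ponens, Q must be true.

n ≤ 41


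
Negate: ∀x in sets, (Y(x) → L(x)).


Original: ∀x (Y(x) → L(x))
Rule: ¬∀→∃, ¬∃→∀, negate predicate.
Negation: ∃x (Y(x) ∧ ¬L(x))

∃x (Y(x) ∧ ¬L(x))


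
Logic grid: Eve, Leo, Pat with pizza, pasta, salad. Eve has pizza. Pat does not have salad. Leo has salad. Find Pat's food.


From clues:
  Leo → salad
  Eve → pizza
By elimination, Pat gets the remaining.

pasta


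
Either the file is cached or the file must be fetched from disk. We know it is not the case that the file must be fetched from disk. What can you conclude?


Disjunctive syllogism: P ∨ Q, ¬P ⊢ Q
Disjunction: the file is cached ∨ the file must be fetched from disk
We know it is not the case that the file must be fetched from disk.
By disjunctive syllogism, the other disjunct must be true.

The file is cached


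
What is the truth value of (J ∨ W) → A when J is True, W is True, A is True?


J = True, W = True, A = True
Step 1: J ∨ W = True OR True = True
Step 2: (True) → A: false only when antecedent=True and A=False.
Result: True

True


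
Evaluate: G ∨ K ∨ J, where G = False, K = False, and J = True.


G = False, K = False, J = True
Step 1: G ∨ K = False OR False = False
Step 2: False ∨ J = False OR True = True
OR is true when at least one operand is true.

True


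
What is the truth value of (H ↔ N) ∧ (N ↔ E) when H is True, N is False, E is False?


H = True, N = False, E = False
Step 1: H ↔ N is true when H and N have the same value. Result: False
Step 2: N ↔ E is true when N and E have the same value. Result: True
Step 3: False ∧ True = False

False


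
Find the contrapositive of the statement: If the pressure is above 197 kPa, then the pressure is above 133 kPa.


Original: If the pressure is above 197 kPa, then the pressure is above 133 kPa
Contrapositive: If ¬Q, then ¬P
Negate Q: not (the pressure is above 133 kPa)
Negate P: not (the pressure is above 197 kPa)

If not (the pressure is above 133 kPa), then not (the pressure is above 197 kPa).


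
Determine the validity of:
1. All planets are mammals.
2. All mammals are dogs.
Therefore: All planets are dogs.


Premise 1: All planets are mammals.
Premise 2: All mammals are dogs.
Conclusion: All planets are dogs.
Barbara syllogism (AAA-1): All A are B, All B are C → All A are C.
Middle term (mammals) distributed in premise 2.

Valid


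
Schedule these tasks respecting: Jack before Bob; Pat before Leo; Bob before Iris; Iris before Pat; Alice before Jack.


Constraints: Jack before Bob; Pat before Leo; Bob before Iris; Iris before Pat; Alice before Jack
Method: repeatedly schedule the remaining task that has no remaining task required before it.
  Step 1: remaining {Alice, Bob, Leo, Pat, Iris, Jack}; every task except Alice still has a predecessor pending → schedule Alice.
  Step 2: remaining {Bob, Leo, Pat, Iris, Jack}; every task except Jack still has a predecessor pending → schedule Jack.
  Step 3: remaining {Bob, Leo, Pat, Iris}; every task except Bob still has a predecessor pending → schedule Bob.
  Step 4: remaining {Leo, Pat, Iris}; every task except Iris still has a predecessor pending → schedule Iris.
  Step 5: remaining {Leo, Pat}; every task except Pat still has a predecessor pending → schedule Pat.
  Step 6: only Leo remains → schedule Leo.
Resulting order:

Alice → Jack → Bob → Iris → Pat → Leo


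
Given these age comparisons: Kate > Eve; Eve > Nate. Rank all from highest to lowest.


Constraints: Kate > Eve; Eve > Nate
Method: at each step, the next-highest is the one remaining person who never appears on the smaller side of a constraint between remaining people.
  Step 1: remaining {Eve, Nate, Kate}; on the smaller side: {Eve, Nate} → Kate is next (Kate > Eve).
  Step 2: remaining {Eve, Nate}; on the smaller side: {Nate} → Eve is next (Eve > Nate).
  Step 3: only Nate remains → lowest.
Final ranking (highest to lowest):

Kate > Eve > Nate


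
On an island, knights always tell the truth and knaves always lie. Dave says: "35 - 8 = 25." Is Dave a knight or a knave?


Statement: "35 - 8 = 25."
Actual: 35 - 8 = 27
Claimed: 25
Statement is FALSE → Dave lies → Knave

Knave


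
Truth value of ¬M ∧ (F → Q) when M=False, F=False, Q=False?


M = False, F = False, Q = False
Expression: ¬M ∧ (F → Q)
Step 1: ¬M = NOT False = True
Step 2: F → Q = False → False (false only if F=True, Q=False) = True
Step 3: (True) ∧ (True) = True AND True = True

True


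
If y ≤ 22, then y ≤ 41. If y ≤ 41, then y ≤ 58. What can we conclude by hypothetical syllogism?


Hypothetical syllogism: P → Q, Q → R ⊢ P → R
Premise 1: y ≤ 22 → y ≤ 41
Premise 2: y ≤ 41 → y ≤ 58
Chain the implications: the middle term (y ≤ 41) links the two.
Conclusion: If y ≤ 22, then y ≤ 58.

If y ≤ 22, then y ≤ 58.


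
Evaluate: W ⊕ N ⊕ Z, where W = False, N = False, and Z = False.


W = False, N = False, Z = False
Step 1: W ⊕ N = False XOR False = False
Step 2: False ⊕ Z = False XOR False = False
XOR is true when an odd number of operands are true.

False


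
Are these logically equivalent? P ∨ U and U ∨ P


Expression 1: P ∨ U
Expression 2: U ∨ P
Truth table (P U | Expr1 Expr2):
  T T |   T     T
  T F |   T     T
  F T |   T     T
  F F |   F     F
All 4 rows agree, so the expressions are logically equivalent.

Yes


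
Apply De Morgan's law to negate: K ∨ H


De Morgan's law: ¬(P ∨ Q) ≡ ¬P ∧ ¬Q
¬(K ∨ H) = ¬K ∧ ¬H

¬K ∧ ¬H


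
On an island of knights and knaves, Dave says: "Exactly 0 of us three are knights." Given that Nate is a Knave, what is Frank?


Dave claims exactly 0 knights among Dave, Nate, Frank.
Given: Nate is a Knave.

Case 1: Dave is a Knight (tells truth)
  Then exactly 0 of the three are knights.
  Counting Dave, Nate: 1 knight(s) so far. Need -1 more → impossible.
Case 2: Dave is a Knave (lies)
  Then the count is NOT 0.
  If Frank = Knave, count = 0 = 0 → claim would be true, contradicts lie.
  If Frank = Knight, count = 1 ≠ 0 → lie confirmed ✓

Frank is a Knight.

Knight


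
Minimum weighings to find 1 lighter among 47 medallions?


Each weighing has 3 outcomes (left heavy / balance / right heavy), so k weighings distinguish at most 3^k cases; splitting into three near-equal groups achieves this.
Need 3^k ≥ 47: 3^3 = 27 < 47 ≤ 3^4 = 81
k = ⌈log₃(47)⌉ = 4

4


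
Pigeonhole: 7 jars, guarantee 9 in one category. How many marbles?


Pigeonhole: to guarantee k in one of n categories, need (k-1)×n + 1.
k = 9, n = 7
Minimum = (9-1) × 7 + 1 = 8 × 7 + 1

57


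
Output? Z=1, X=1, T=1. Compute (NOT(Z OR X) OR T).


Z OR X = 1
NOT(1) = 0
0 OR 1 = 1

1


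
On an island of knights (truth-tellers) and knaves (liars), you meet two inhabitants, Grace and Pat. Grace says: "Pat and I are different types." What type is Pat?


Grace says: "Pat and I are different types."
Case 1: Grace is a Knight (truth-teller)
  Statement is true → they ARE different → Pat is a Knave
Case 2: Grace is a Knave (liar)
  Statement is false → they are NOT different → Pat is a Knave
In both cases, Pat is a Knave.

Knave


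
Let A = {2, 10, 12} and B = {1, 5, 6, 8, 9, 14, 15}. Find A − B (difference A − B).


A = {2, 10, 12}
B = {1, 5, 6, 8, 9, 14, 15}
Operation: difference A − B
In A but not B: 2, 10, 12

{2, 10, 12}


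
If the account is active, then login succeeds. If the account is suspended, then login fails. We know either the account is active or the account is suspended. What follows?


Constructive dilemma: (P → Q) ∧ (R → S), P ∨ R ⊢ Q ∨ S
Premise 1: the account is active → login succeeds
Premise 2: the account is suspended → login fails
Premise 3: the account is active ∨ the account is suspended
Case 1: Assuming the account is active, then by Premise 1, login succeeds.
Case 2: Assuming the account is suspended, then by Premise 2, login fails.
Since one of the account is active or the account is suspended must hold, we get login succeeds or login fails.

Login succeeds or login fails.


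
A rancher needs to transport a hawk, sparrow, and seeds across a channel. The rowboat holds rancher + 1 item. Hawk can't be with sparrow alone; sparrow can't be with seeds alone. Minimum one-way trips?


1. rancher+sparrow → 2. rancher ← 3. rancher+hawk → 4. rancher+sparrow ← 5. rancher+seeds → 6. rancher ← 7. rancher+sparrow →
Minimum trips = 7

7


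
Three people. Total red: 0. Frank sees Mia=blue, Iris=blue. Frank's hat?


Total red = 0, seen red = 0
Own red = 0 - 0 = 0
Frank's hat is blue.

blue


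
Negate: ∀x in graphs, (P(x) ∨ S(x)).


Original: ∀x (P(x) ∨ S(x))
Rule: ¬∀→∃, ¬∃→∀, negate predicate.
Negation: ∃x (¬P(x) ∧ ¬S(x))

∃x (¬P(x) ∧ ¬S(x))


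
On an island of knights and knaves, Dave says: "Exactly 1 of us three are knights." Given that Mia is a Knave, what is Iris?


Dave claims exactly 1 knights among Dave, Mia, Iris.
Given: Mia is a Knave.

Case 1: Dave is a Knight (tells truth)
  Then exactly 1 of the three are knights.
  Counting Dave, Mia: 1 knight(s) so far. Need 0 more → Iris = Knave.
Case 2: Dave is a Knave (lies)
  Then the count is NOT 1.
  If Iris = Knight, count = 1 = 1 → claim would be true, contradicts lie.
  If Iris = Knave, count = 0 ≠ 1 → lie confirmed ✓

Iris is a Knave.

Knave


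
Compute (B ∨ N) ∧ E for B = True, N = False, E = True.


B = True, N = False, E = True
Step 1: B ∨ N = True OR False = True
Step 2: True ∧ E = True AND True = True
OR is true when at least one operand is true; AND requires both.

True


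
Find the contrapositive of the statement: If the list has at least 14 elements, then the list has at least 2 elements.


Original: If the list has at least 14 elements, then the list has at least 2 elements
Contrapositive: If ¬Q, then ¬P
Negate Q: not (the list has at least 2 elements)
Negate P: not (the list has at least 14 elements)

If not (the list has at least 2 elements), then not (the list has at least 14 elements).


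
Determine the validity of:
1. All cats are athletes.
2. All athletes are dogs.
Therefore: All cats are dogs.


Premise 1: All cats are athletes.
Premise 2: All athletes are dogs.
Conclusion: All cats are dogs.
Barbara syllogism (AAA-1): All A are B, All B are C → All A are C.
Middle term (athletes) distributed in premise 2.

Valid


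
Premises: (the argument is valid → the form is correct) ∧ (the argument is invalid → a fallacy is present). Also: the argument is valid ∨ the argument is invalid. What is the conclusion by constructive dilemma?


Constructive dilemma: (P → Q) ∧ (R → S), P ∨ R ⊢ Q ∨ S
Premise 1: the argument is valid → the form is correct
Premise 2: the argument is invalid → a fallacy is present
Premise 3: the argument is valid ∨ the argument is invalid
Case 1: Assuming the argument is valid, then by Premise 1, the form is correct.
Case 2: Assuming the argument is invalid, then by Premise 2, a fallacy is present.
Since one of the argument is valid or the argument is invalid must hold, we get the form is correct or a fallacy is present.

The form is correct or a fallacy is present.


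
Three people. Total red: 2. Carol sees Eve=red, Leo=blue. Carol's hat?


Total red = 2, seen red = 1
Own red = 2 - 1 = 1
Carol's hat is red.

red


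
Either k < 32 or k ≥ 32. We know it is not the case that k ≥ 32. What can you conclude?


Disjunctive syllogism: P ∨ Q, ¬P ⊢ Q
Disjunction: k < 32 ∨ k ≥ 32
We know it is not the case that k ≥ 32.
By disjunctive syllogism, the other disjunct must be true.

k < 32


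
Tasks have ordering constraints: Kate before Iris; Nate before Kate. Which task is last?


Constraints: Kate before Iris; Nate before Kate
The last task can have nothing scheduled after it, so it must never appear on the left of a 'before'.
Tasks appearing before some other task: Kate, Nate.
The only task not in that list is Iris → it is last.

Iris


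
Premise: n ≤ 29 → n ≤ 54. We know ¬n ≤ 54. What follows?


Modus tollens: P → Q, ¬Q ⊢ ¬P
P: n ≤ 29
Q: n ≤ 54
We have P → Q and Q is false.
By modus tollens, P must be false.

It is not the case that n ≤ 29


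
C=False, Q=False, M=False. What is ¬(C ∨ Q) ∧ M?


C = False, Q = False, M = False
Expression: ¬(C ∨ Q) ∧ M
Step 1: C ∨ Q = False OR False = False
Step 2: ¬(C ∨ Q) = NOT False = True
Step 3: (True) ∧ M = True AND False = False

False


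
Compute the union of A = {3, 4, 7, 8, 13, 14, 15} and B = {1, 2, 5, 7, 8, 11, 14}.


A = {3, 4, 7, 8, 13, 14, 15}
B = {1, 2, 5, 7, 8, 11, 14}
Operation: union
All elements combined: 1, 2, 3, 4, 5, 7, 8, 11, 13, 14, 15

{1, 2, 3, 4, 5, 7, 8, 11, 13, 14, 15}


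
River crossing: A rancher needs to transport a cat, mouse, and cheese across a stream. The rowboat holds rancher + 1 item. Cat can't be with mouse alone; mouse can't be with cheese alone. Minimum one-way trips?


1. rancher+mouse → 2. rancher ← 3. rancher+cat → 4. rancher+mouse ← 5. rancher+cheese → 6. rancher ← 7. rancher+mouse →
Minimum trips = 7

7


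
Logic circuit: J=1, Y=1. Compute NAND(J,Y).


J AND Y = 1
NOT(1) = 0

0


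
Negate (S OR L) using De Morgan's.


De Morgan's law: ¬(P ∨ Q) ≡ ¬P ∧ ¬Q
¬(S ∨ L) = ¬S ∧ ¬L

¬S ∧ ¬L


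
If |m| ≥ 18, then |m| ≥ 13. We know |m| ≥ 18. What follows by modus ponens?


Modus ponens: P → Q, P ⊢ Q
P: |m| ≥ 18
Q: |m| ≥ 13
We have P → Q and P is true.
By modus ponens, Q must be true.

|m| ≥ 13


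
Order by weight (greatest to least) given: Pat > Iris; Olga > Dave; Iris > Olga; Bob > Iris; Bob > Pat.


Constraints: Pat > Iris; Olga > Dave; Iris > Olga; Bob > Iris; Bob > Pat
Method: at each step, the next-highest is the one remaining person who never appears on the smaller side of a constraint between remaining people.
  Step 1: remaining {Dave, Iris, Pat, Olga, Bob}; on the smaller side: {Dave, Iris, Pat, Olga} → Bob is next (Bob > Iris; Bob > Pat).
  Step 2: remaining {Dave, Iris, Pat, Olga}; on the smaller side: {Dave, Iris, Olga} → Pat is next (Pat > Iris).
  Step 3: remaining {Dave, Iris, Olga}; on the smaller side: {Dave, Olga} → Iris is next (Iris > Olga).
  Step 4: remaining {Dave, Olga}; on the smaller side: {Dave} → Olga is next (Olga > Dave).
  Step 5: only Dave remains → lowest.
Final ranking (highest to lowest):

Bob > Pat > Iris > Olga > Dave


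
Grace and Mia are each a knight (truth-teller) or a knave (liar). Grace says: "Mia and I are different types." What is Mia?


Grace says: "Mia and I are different types."
Case 1: Grace is a Knight (truth-teller)
  Statement is true → they ARE different → Mia is a Knave
Case 2: Grace is a Knave (liar)
  Statement is false → they are NOT different → Mia is a Knave
In both cases, Mia is a Knave.

Knave


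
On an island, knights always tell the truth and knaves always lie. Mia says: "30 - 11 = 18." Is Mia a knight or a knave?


Statement: "30 - 11 = 18."
Actual: 30 - 11 = 19
Claimed: 18
Statement is FALSE → Mia lies → Knave

Knave


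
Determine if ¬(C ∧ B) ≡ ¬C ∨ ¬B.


Expression 1: ¬(C ∧ B)
Expression 2: ¬C ∨ ¬B
Truth table (C B | Expr1 Expr2):
  T T |   F     F
  T F |   T     T
  F T |   T     T
  F F |   T     T
All 4 rows agree, so the expressions are logically equivalent.

Yes


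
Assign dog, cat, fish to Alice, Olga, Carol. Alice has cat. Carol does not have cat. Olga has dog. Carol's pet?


From clues:
  Olga → dog
  Alice → cat
By elimination, Carol gets the remaining.

fish


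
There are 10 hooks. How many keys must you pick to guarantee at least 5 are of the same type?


Pigeonhole: to guarantee k in one of n categories, need (k-1)×n + 1.
k = 5, n = 10
Minimum = (5-1) × 10 + 1 = 4 × 10 + 1

41


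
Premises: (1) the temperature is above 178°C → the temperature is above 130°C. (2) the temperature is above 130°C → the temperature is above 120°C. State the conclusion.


Hypothetical syllogism: P → Q, Q → R ⊢ P → R
Premise 1: the temperature is above 178°C → the temperature is above 130°C
Premise 2: the temperature is above 130°C → the temperature is above 120°C
Chain the implications: the middle term (the temperature is above 130°C) links the two.
Conclusion: If the temperature is above 178°C, then the temperature is above 120°C.

If the temperature is above 178°C, then the temperature is above 120°C.


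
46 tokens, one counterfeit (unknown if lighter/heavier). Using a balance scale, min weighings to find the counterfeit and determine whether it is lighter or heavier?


Let n = 46. 92 possibilities (n tokens × lighter/heavier); each weighing has 3 outcomes.
Bound for k weighings: say the first weighing puts j tokens on each pan. If it tips, the 2j weighed tokens remain suspects (each with a known direction) and k-1 weighings give 3^(k-1) outcomes; 3^(k-1) is odd, so 2j ≤ 3^(k-1) - 1. If it balances, the n - 2j unweighed tokens remain with direction unknown: 2(n - 2j) ≤ 3^(k-1) - 1 by the same parity argument. Adding, n ≤ (3^(k-1) - 1) + (3^(k-1) - 1)/2 = (3^k - 3)/2, and the classical three-group strategy achieves this (3 tokens in 2 weighings, 12 in 3, 39 in 4, 120 in 5).
So we need the smallest k with (3^k - 3)/2 ≥ 46.
k = 4: (3^4 - 3)/2 = 39 < 46 ✗
k = 5: (3^5 - 3)/2 = 120 ≥ 46 ✓

5


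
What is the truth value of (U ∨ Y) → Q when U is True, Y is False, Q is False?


U = True, Y = False, Q = False
Step 1: U ∨ Y = True OR False = True
Step 2: (True) → Q: false only when antecedent=True and Q=False.
Result: False

False


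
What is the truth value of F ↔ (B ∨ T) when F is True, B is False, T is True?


F = True, B = False, T = True
Step 1: B ∨ T = False OR True = True
Step 2: F ↔ (True): true when both sides have same truth value.
Result: True ↔ True = True

True


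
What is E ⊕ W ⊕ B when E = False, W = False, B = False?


E = False, W = False, B = False
Step 1: E ⊕ W = False XOR False = False
Step 2: False ⊕ B = False XOR False = False
XOR is true when an odd number of operands are true.

False


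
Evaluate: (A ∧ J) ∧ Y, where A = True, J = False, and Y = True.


A = True, J = False, Y = True
Step 1: A ∧ J = True AND False = False
Step 2: False ∧ Y = False AND True = False
AND is true only when ALL operands are true.

False


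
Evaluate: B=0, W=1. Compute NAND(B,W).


B AND W = 0
NOT(0) = 1

1


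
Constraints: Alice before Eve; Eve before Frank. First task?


Constraints: Alice before Eve; Eve before Frank
The first task can have nothing scheduled before it, so it must never appear on the right of a 'before'.
Tasks appearing after some 'before': Eve, Frank.
The only task not in that list is Alice → it is first.

Alice


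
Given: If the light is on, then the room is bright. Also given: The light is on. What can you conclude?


Modus ponens: P → Q, P ⊢ Q
P: the light is on
Q: the room is bright
We have P → Q and P is true.
By modus ponens, Q must be true.

The room is bright


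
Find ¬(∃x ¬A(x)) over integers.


Original: ∃x ¬A(x)
Rule: ¬∀→∃, ¬∃→∀, negate predicate.
Negation: ∀x A(x)

∀x A(x)


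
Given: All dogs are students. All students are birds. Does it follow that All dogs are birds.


Premise 1: All dogs are students.
Premise 2: All students are birds.
Conclusion: All dogs are birds.
Barbara syllogism (AAA-1): All A are B, All B are C → All A are C.
Middle term (students) distributed in premise 2.

Valid


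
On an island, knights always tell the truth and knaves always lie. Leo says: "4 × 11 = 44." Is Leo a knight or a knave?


Statement: "4 × 11 = 44."
Actual: 4 × 11 = 44
Claimed: 44
Statement is TRUE → Leo tells the truth → Knight

Knight


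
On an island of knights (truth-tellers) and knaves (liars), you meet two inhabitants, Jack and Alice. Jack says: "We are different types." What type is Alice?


Jack says: "We are different types."
Case 1: Jack is a Knight (truth-teller)
  Statement is true → they ARE different → Alice is a Knave
Case 2: Jack is a Knave (liar)
  Statement is false → they are NOT different → Alice is a Knave
In both cases, Alice is a Knave.

Knave


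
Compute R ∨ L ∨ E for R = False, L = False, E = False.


R = False, L = False, E = False
Step 1: R ∨ L = False OR False = False
Step 2: False ∨ E = False OR False = False
OR is true when at least one operand is true.

False


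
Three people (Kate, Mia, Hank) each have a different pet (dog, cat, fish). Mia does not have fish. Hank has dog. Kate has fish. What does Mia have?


From clues:
  Hank → dog
  Kate → fish
By elimination, Mia gets the remaining.

cat


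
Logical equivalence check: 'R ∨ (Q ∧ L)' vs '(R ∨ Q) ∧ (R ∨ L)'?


Expression 1: R ∨ (Q ∧ L)
Expression 2: (R ∨ Q) ∧ (R ∨ L)
Truth table (R Q L | Expr1 Expr2):
  T T T |   T     T
  T T F |   T     T
  T F T |   T     T
  T F F |   T     T
  F T T |   T     T
  F T F |   F     F
  F F T |   F     F
  F F F |   F     F
All 8 rows agree, so the expressions are logically equivalent.

Yes


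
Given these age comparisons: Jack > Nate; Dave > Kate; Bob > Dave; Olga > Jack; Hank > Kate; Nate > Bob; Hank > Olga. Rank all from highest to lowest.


Constraints: Jack > Nate; Dave > Kate; Bob > Dave; Olga > Jack; Hank > Kate; Nate > Bob; Hank > Olga
Method: at each step, the next-highest is the one remaining person who never appears on the smaller side of a constraint between remaining people.
  Step 1: remaining {Bob, Hank, Nate, Dave, Olga, Jack, Kate}; on the smaller side: {Bob, Nate, Dave, Olga, Jack, Kate} → Hank is next (Hank > Kate; Hank > Olga).
  Step 2: remaining {Bob, Nate, Dave, Olga, Jack, Kate}; on the smaller side: {Bob, Nate, Dave, Jack, Kate} → Olga is next (Olga > Jack).
  Step 3: remaining {Bob, Nate, Dave, Jack, Kate}; on the smaller side: {Bob, Nate, Dave, Kate} → Jack is next (Jack > Nate).
  Step 4: remaining {Bob, Nate, Dave, Kate}; on the smaller side: {Bob, Dave, Kate} → Nate is next (Nate > Bob).
  Step 5: remaining {Bob, Dave, Kate}; on the smaller side: {Dave, Kate} → Bob is next (Bob > Dave).
  Step 6: remaining {Dave, Kate}; on the smaller side: {Kate} → Dave is next (Dave > Kate).
  Step 7: only Kate remains → lowest.
Final ranking (highest to lowest):

Hank > Olga > Jack > Nate > Bob > Dave > Kate


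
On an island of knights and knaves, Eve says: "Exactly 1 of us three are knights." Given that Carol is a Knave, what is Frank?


Eve claims exactly 1 knights among Eve, Carol, Frank.
Given: Carol is a Knave.

Case 1: Eve is a Knight (tells truth)
  Then exactly 1 of the three are knights.
  Counting Eve, Carol: 1 knight(s) so far. Need 0 more → Frank = Knave.
Case 2: Eve is a Knave (lies)
  Then the count is NOT 1.
  If Frank = Knight, count = 1 = 1 → claim would be true, contradicts lie.
  If Frank = Knave, count = 0 ≠ 1 → lie confirmed ✓

Frank is a Knave.

Knave


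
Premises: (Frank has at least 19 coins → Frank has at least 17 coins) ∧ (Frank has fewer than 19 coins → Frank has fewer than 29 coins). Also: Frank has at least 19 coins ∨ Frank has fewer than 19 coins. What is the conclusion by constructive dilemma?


Constructive dilemma: (P → Q) ∧ (R → S), P ∨ R ⊢ Q ∨ S
Premise 1: Frank has at least 19 coins → Frank has at least 17 coins
Premise 2: Frank has fewer than 19 coins → Frank has fewer than 29 coins
Premise 3: Frank has at least 19 coins ∨ Frank has fewer than 19 coins
Case 1: Assuming Frank has at least 19 coins, then by Premise 1, Frank has at least 17 coins.
Case 2: Assuming Frank has fewer than 19 coins, then by Premise 2, Frank has fewer than 29 coins.
Since one of Frank has at least 19 coins or Frank has fewer than 19 coins must hold, we get Frank has at least 17 coins or Frank has fewer than 29 coins.

Frank has at least 17 coins or Frank has fewer than 29 coins.


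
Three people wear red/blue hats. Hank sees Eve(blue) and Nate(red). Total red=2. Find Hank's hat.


Total red = 2, seen red = 1
Own red = 2 - 1 = 1
Hank's hat is red.

red


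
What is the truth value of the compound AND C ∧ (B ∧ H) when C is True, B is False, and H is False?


C = True, B = False, H = False
Step 1: B ∧ H = False AND False = False
Step 2: C ∧ False = True AND False = False
AND is true only when ALL operands are true.

False


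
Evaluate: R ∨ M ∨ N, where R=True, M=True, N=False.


R = True, M = True, N = False
Expression: R ∨ M ∨ N
Step 1: R ∨ M = True OR True = True
Step 2: (True) ∨ N = True OR False = True

True


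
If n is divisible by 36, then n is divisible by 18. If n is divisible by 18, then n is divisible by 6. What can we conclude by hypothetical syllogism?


Hypothetical syllogism: P → Q, Q → R ⊢ P → R
Premise 1: n is divisible by 36 → n is divisible by 18
Premise 2: n is divisible by 18 → n is divisible by 6
Chain the implications: the middle term (n is divisible by 18) links the two.
Conclusion: If n is divisible by 36, then n is divisible by 6.

If n is divisible by 36, then n is divisible by 6.


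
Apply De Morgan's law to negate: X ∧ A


De Morgan's law: ¬(P ∧ Q) ≡ ¬P ∨ ¬Q
¬(X ∧ A) = ¬X ∨ ¬A

¬X ∨ ¬A


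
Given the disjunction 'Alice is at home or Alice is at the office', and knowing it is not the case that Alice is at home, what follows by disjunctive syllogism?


Disjunctive syllogism: P ∨ Q, ¬P ⊢ Q
Disjunction: Alice is at home ∨ Alice is at the office
We know it is not the case that Alice is at home.
By disjunctive syllogism, the other disjunct must be true.

Alice is at the office


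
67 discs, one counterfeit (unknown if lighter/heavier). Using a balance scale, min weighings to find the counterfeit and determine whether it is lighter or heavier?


Let n = 67. 134 possibilities (n discs × lighter/heavier); each weighing has 3 outcomes.
Bound for k weighings: say the first weighing puts j discs on each pan. If it tips, the 2j weighed discs remain suspects (each with a known direction) and k-1 weighings give 3^(k-1) outcomes; 3^(k-1) is odd, so 2j ≤ 3^(k-1) - 1. If it balances, the n - 2j unweighed discs remain with direction unknown: 2(n - 2j) ≤ 3^(k-1) - 1 by the same parity argument. Adding, n ≤ (3^(k-1) - 1) + (3^(k-1) - 1)/2 = (3^k - 3)/2, and the classical three-group strategy achieves this (3 discs in 2 weighings, 12 in 3, 39 in 4, 120 in 5).
So we need the smallest k with (3^k - 3)/2 ≥ 67.
k = 4: (3^4 - 3)/2 = 39 < 67 ✗
k = 5: (3^5 - 3)/2 = 120 ≥ 67 ✓

5


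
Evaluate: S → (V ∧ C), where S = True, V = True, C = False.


S = True, V = True, C = False
Step 1: V ∧ C = True AND False = False
Step 2: S → (False): false only when S=True and consequent=False.
Result: False

False


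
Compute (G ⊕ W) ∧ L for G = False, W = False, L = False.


G = False, W = False, L = False
Step 1: G ⊕ W = False XOR False = False
Step 2: False ∧ L = False AND False = False
XOR true when exactly one of G,W is true; then AND with L.

False


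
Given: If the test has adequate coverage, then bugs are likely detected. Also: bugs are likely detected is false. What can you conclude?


Modus tollens: P → Q, ¬Q ⊢ ¬P
P: the test has adequate coverage
Q: bugs are likely detected
We have P → Q and Q is false.
By modus tollens, P must be false.

It is not the case that the test has adequate coverage


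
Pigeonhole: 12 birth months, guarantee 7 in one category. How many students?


Pigeonhole: to guarantee k in one of n categories, need (k-1)×n + 1.
k = 7, n = 12
Minimum = (7-1) × 12 + 1 = 6 × 12 + 1

73


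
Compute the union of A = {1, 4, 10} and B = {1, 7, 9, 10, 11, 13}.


A = {1, 4, 10}
B = {1, 7, 9, 10, 11, 13}
Operation: union
All elements combined: 1, 4, 7, 9, 10, 11, 13

{1, 4, 7, 9, 10, 11, 13}


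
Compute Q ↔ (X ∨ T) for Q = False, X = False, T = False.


Q = False, X = False, T = False
Step 1: X ∨ T = False OR False = False
Step 2: Q ↔ (False): true when both sides have same truth value.
Result: False ↔ False = True

True


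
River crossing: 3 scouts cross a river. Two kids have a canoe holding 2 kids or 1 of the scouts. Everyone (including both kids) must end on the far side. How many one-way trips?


Per crossing of one of the scouts: kids→, one←, one of the scouts→, one← = 4 trips
3 × 4 = 12, + 1 final kids→ = 13
Minimum trips = 13

13


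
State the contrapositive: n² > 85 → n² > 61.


Original: If n² > 85, then n² > 61
Contrapositive: If ¬Q, then ¬P
Negate Q: not (n² > 61)
Negate P: not (n² > 85)

If not (n² > 61), then not (n² > 85).
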